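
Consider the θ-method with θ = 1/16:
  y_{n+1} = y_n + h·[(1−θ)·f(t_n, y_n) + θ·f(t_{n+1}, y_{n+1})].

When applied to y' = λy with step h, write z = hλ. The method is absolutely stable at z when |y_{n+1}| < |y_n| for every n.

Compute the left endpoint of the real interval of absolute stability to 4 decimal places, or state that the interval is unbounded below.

z* = -2.2857.

Set f=λy, z=hλ:
  y_{n+1} = y_n + z·[15/16·y_n + 1/16·y_{n+1}] ⇒ (1 − 1/16z)y_{n+1} = (1 + 15/16z)y_n
  ⇒ R(z) = (1 + 15/16z)/(1 − 1/16z).

Boundary: |R(x)|=1, x<0.
x=-0.83: |R|=0.2109
R=−1: 1+15/16x = −1+1/16x ⇒ -7/8x=2 ⇒ x=2/(-7/8)=-2.2857
Confirm numerically:
  x=-1.346: |R|=0.24155 <1
  x=-1.205: |R|=0.12060 <1
  x=-0.925: |R|=0.12555 <1
  x=-2.814: |R|=1.39311 >1
  x=-2.804: |R|=1.38588 >1
  x=-2.570: |R|=1.21432 >1
Interval (-2.2857, 0).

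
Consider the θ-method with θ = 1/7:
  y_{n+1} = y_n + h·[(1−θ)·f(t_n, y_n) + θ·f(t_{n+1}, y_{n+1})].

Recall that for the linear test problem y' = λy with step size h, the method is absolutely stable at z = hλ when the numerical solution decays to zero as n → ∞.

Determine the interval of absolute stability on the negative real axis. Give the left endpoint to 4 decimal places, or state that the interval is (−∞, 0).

(-2.8000, 0).

On y'=λy, z=hλ:
  y_{n+1} = y_n + z·[6/7·y_n + 1/7·y_{n+1}] ⇒ (1 − 1/7z)y_{n+1} = (1 + 6/7z)y_n
  Hence R(z) = (1 + 6/7z)/(1 − 1/7z).

Boundary: |R(x)|=1, x<0.
x=-0.96: |R|=0.1558
R=−1: 1+6/7x = −1+1/7x ⇒ -5/7x=2 ⇒ x=2/(-5/7)=-2.8000
Confirm numerically:
  x=-2.619: |R|=0.90592 <1
  x=-2.017: |R|=0.56582 <1
  x=-1.723: |R|=0.38267 <1
  x=-3.166: |R|=1.18001 >1
  x=-3.043: |R|=1.12098 >1
So |R|<1 on (-2.8000, 0).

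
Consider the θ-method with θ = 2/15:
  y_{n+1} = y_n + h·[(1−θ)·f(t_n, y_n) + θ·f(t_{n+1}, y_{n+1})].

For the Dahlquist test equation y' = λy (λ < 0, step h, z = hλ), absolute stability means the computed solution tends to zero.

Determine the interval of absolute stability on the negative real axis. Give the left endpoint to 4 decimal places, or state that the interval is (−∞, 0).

Set f=λy, z=hλ:
  y_{n+1} = y_n + z·[13/15·y_n + 2/15·y_{n+1}] ⇒ (1 − 2/15z)y_{n+1} = (1 + 13/15z)y_n
  R(z) = (1 + 13/15z)/(1 − 2/15z).

Find x<0 with |R(x)|<1.
x=-1.03: |R|=0.0944
R=−1: 1+13/15x = −1+2/15x ⇒ -11/15x=2 ⇒ x=2/(-11/15)=-2.7273
Confirm numerically:
  x=-2.020: |R|=0.59139 <1
  x=-2.013: |R|=0.58704 <1
  x=-1.930: |R|=0.53499 <1
  x=-2.910: |R|=1.09654 >1
  x=-2.815: |R|=1.04678 >1
  x=-2.805: |R|=1.04148 >1
Stable set (-2.7273, 0).

(-2.7273, 0).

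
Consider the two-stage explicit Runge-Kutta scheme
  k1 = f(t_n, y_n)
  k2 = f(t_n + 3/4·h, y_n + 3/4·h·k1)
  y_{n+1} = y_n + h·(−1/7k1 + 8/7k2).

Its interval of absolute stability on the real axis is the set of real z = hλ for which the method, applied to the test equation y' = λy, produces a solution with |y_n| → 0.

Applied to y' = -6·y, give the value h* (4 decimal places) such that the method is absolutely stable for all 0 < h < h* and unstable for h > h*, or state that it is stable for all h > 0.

(-1.1667,0); λ=-6 ⇒ h* = (7/6)/6 = 0.1944.

On y'=λy, z=hλ:
  k1=λy_n ⇒ h·k1=z·y_n;  k2=λ(1+3/4z)y_n ⇒ h·k2=z(1+3/4z)y_n
  y_{n+1}/y_n = 1 − 1/7z + 8/7z(1+3/4z) = 1 + z + 6/7z²
  so R(z) = 1 + z + 6/7z².

Find x<0 with |R(x)|<1.
x=-1.34: |R|=1.1991
R=1: x+6/7x²=0 ⇒ x=−7/6=-1.1667; min R=1−1/(4·6/7)=0.7083>−1
Confirm numerically:
  x=-1.075: |R|=0.91554 <1
  x=-1.060: |R|=0.90309 <1
  x=-1.038: |R|=0.88552 <1
  x=-0.539: |R|=0.71002 <1
  x=-1.670: |R|=1.72049 >1
  x=-1.551: |R|=1.51094 >1
Interval (-1.1667, 0).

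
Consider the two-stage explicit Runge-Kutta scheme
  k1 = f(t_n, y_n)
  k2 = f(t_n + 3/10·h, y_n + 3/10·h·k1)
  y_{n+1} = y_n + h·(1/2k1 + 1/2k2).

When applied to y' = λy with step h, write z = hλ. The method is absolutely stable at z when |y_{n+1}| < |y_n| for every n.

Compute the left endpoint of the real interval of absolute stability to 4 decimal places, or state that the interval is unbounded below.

left endpoint -6.6667.

On y'=λy, z=hλ:
  k1=λy_n ⇒ h·k1=z·y_n;  k2=λ(1+3/10z)y_n ⇒ h·k2=z(1+3/10z)y_n
  y_{n+1}/y_n = 1 + 1/2z + 1/2z(1+3/10z) = 1 + z + 3/20z²
  R(z) = 1 + z + 3/20z².

Find x<0 with |R(x)|<1.
x=-0.39: |R|=0.6328
R=1: x+3/20x²=0 ⇒ x=−20/3=-6.6667; min R=1−1/(4·3/20)=-0.6667>−1
Confirm numerically:
  x=-6.156: |R|=0.52845 <1
  x=-5.952: |R|=0.36195 <1
  x=-3.575: |R|=0.65791 <1
  x=-6.976: |R|=1.32369 >1
  x=-6.945: |R|=1.28995 >1
So |R|<1 on (-6.6667, 0).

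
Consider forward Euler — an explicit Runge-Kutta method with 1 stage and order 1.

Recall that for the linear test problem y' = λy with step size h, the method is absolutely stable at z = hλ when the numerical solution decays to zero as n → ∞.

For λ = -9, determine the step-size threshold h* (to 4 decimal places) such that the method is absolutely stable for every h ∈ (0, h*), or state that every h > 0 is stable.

(-2.0000,0); λ=-9 ⇒ h* = 0.2222.

Test eqn y'=λy, z=hλ:
  order 1, 1-stage ⇒ R(z)=1+z
  (e.g. R(-1.26)=-0.26000, |R|=0.26000)

Need |R(x)|<1, x<0.
x=-1.26: |R|=0.2600
|R(-1.71)|=0.7100 |R(-1.6)|=0.6000 |R(-0.78)|=0.2200
Bisect:
  x_lo=-2.7505 |R|=1.7505  x_hi=-0.1899 |R|=0.8101
  mid=-1.47017 |R|=0.47017 →hi
  mid=-2.11031 |R|=1.11031 →lo
  mid=-1.79024 |R|=0.79024 →hi
  mid=-1.95028 |R|=0.95028 →hi
  mid=-2.03029 |R|=1.03029 →lo
  mid=-1.99028 |R|=0.99028 →hi
  mid=-2.01029 |R|=1.01029 →lo
  ...
  [-2.00013,-1.99997] ⇒ x*=-2.0000
Interval (-2.0000, 0).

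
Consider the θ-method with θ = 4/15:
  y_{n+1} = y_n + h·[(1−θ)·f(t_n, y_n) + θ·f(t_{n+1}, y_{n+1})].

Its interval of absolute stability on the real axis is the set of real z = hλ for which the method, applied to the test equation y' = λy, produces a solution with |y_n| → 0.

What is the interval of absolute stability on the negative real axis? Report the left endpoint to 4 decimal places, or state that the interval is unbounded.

z∈(-4.2857,0).

Test eqn y'=λy, z=hλ:
  y_{n+1} = y_n + z·[11/15·y_n + 4/15·y_{n+1}] ⇒ (1 − 4/15z)y_{n+1} = (1 + 11/15z)y_n
  R(z) = (1 + 11/15z)/(1 − 4/15z).

Solve |R(x)|<1 on ℝ⁻.
x=-0.86: |R|=0.3004
R=−1: 1+11/15x = −1+4/15x ⇒ -7/15x=2 ⇒ x=2/(-7/15)=-4.2857
Confirm numerically:
  x=-4.182: |R|=0.97712 <1
  x=-2.752: |R|=0.58720 <1
  x=-2.295: |R|=0.42370 <1
  x=-4.699: |R|=1.08560 >1
  x=-4.446: |R|=1.03422 >1
So |R|<1 on (-4.2857, 0).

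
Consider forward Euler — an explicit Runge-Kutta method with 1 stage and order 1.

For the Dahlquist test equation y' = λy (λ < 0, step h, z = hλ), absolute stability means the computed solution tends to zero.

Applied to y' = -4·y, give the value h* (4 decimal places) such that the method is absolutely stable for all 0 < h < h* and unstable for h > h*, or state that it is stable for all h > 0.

(-2.0000,0); λ=-4 ⇒ h* = 0.5000.

On y'=λy, z=hλ:
  order 1, 1-stage ⇒ R(z)=1+z
  (e.g. R(-1.06)=-0.06000, |R|=0.06000)

Boundary: |R(x)|=1, x<0.
x=-1.06: |R|=0.0600
|R(-1.51)|=0.5100 |R(-1.39)|=0.3900 |R(-1.04)|=0.0400
Bisect:
  x_lo=-2.6546 |R|=1.6546  x_hi=-0.1894 |R|=0.8106
  mid=-1.42198 |R|=0.42198 →hi
  mid=-2.03827 |R|=1.03827 →lo
  mid=-1.73013 |R|=0.73013 →hi
  mid=-1.88420 |R|=0.88420 →hi
  mid=-1.96123 |R|=0.96123 →hi
  mid=-1.99975 |R|=0.99975 →hi
  mid=-2.01901 |R|=1.01901 →lo
  ...
  [-2.00005,-1.99990] ⇒ x*=-2.0000
So |R|<1 on (-2.0000, 0).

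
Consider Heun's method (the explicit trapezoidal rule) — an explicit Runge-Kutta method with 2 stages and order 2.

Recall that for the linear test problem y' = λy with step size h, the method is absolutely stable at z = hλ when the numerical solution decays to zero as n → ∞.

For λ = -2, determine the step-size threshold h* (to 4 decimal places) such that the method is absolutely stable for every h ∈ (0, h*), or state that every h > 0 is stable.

Set f=λy, z=hλ:
  order 2, 2-stage ⇒ R(z)=1+z+z^2/2
  (e.g. R(-0.49)=0.63005, |R|=0.63005)

Find x<0 with |R(x)|<1.
x=-0.49: |R|=0.6300
|R(-2.39)|=1.4661 |R(-1.14)|=0.5098 |R(-0.76)|=0.5288
Bisect:
  x_lo=-2.4329 |R|=1.5266  x_hi=-0.2652 |R|=0.7700
  mid=-1.34902 |R|=0.56091 →hi
  mid=-1.89095 |R|=0.89690 →hi
  mid=-2.16192 |R|=1.17503 →lo
  mid=-2.02643 |R|=1.02678 →lo
  mid=-1.95869 |R|=0.95955 →hi
  mid=-1.99256 |R|=0.99259 →hi
  mid=-2.00950 |R|=1.00954 →lo
  ...
  [-2.00010,-1.99997] ⇒ x*=-2.0000
So |R|<1 on (-2.0000, 0).

(-2.0000,0); λ=-2 ⇒ h* = 1.0000.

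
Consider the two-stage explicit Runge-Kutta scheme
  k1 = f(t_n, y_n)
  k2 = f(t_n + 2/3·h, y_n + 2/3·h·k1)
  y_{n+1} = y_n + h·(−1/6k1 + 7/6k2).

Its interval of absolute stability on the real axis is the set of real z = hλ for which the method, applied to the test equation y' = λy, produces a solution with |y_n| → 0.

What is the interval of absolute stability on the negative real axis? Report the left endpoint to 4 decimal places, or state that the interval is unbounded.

(-1.2857, 0).

Test eqn y'=λy, z=hλ:
  k1=λy_n ⇒ h·k1=z·y_n;  k2=λ(1+2/3z)y_n ⇒ h·k2=z(1+2/3z)y_n
  y_{n+1}/y_n = 1 − 1/6z + 7/6z(1+2/3z) = 1 + z + 7/9z²
  Hence R(z) = 1 + z + 7/9z².

Boundary: |R(x)|=1, x<0.
x=-1.3: |R|=1.0144
R=1: x+7/9x²=0 ⇒ x=−9/7=-1.2857; min R=1−1/(4·7/9)=0.6786>−1
Confirm numerically:
  x=-1.194: |R|=0.91483 <1
  x=-1.175: |R|=0.89882 <1
  x=-0.742: |R|=0.68622 <1
  x=-0.609: |R|=0.67946 <1
  x=-1.876: |R|=1.86129 >1
  x=-1.437: |R|=1.16909 >1
Interval (-1.2857, 0).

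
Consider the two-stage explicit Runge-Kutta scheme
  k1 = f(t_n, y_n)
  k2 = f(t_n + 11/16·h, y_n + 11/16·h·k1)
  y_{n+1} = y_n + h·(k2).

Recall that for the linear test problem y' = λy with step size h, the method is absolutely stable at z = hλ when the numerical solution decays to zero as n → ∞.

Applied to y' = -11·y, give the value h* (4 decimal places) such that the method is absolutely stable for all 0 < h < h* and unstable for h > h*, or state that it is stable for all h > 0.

(-1.4545,0); λ=-11 ⇒ h* = (16/11)/11 = 0.1322.

Test eqn y'=λy, z=hλ:
  k1=λy_n ⇒ h·k1=z·y_n;  k2=λ(1+11/16z)y_n ⇒ h·k2=z(1+11/16z)y_n
  y_{n+1}/y_n = 1 + z(1+11/16z) = 1 + z + 11/16z²
  so R(z) = 1 + z + 11/16z².

Boundary: |R(x)|=1, x<0.
x=-1.67: |R|=1.2474
R=1: x+11/16x²=0 ⇒ x=−16/11=-1.4545; min R=1−1/(4·11/16)=0.6364>−1
Confirm numerically:
  x=-1.361: |R|=0.91247 <1
  x=-1.196: |R|=0.78741 <1
  x=-1.090: |R|=0.72682 <1
  x=-0.831: |R|=0.64376 <1
  x=-2.015: |R|=1.77640 >1
  x=-1.917: |R|=1.60949 >1
So |R|<1 on (-1.4545, 0).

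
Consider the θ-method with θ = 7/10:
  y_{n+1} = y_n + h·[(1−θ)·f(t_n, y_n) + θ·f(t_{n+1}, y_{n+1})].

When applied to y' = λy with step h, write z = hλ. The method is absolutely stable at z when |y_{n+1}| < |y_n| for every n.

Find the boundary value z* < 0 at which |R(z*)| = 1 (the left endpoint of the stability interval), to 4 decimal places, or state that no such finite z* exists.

unbounded; (−∞, 0).

Set f=λy, z=hλ:
  y_{n+1} = y_n + z·[3/10·y_n + 7/10·y_{n+1}] ⇒ (1 − 7/10z)y_{n+1} = (1 + 3/10z)y_n
  so R(z) = (1 + 3/10z)/(1 − 7/10z).

Find x<0 with |R(x)|<1.
x=-0.39: |R|=0.6936
x=-2: |R|=0.1667
x=-10: |R|=0.2500
x=-100: |R|=0.4085
θ=7/10≥1/2 ⇒ |1+3/10x|<|1−7/10x| ∀x<0 ⇒ interval (−∞,0).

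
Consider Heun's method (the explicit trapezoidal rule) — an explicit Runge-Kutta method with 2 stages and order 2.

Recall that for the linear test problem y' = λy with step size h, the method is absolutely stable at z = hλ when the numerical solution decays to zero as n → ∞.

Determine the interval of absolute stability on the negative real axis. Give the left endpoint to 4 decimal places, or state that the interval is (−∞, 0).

With y'=λy (z=hλ):
  order 2, 2-stage ⇒ R(z)=1+z+z^2/2
  (e.g. R(-1.17)=0.51445, |R|=0.51445)

Find x<0 with |R(x)|<1.
x=-1.17: |R|=0.5144
|R(-2.17)|=1.1845 |R(-1.92)|=0.9232 |R(-0.87)|=0.5085
Bisect:
  x_lo=-2.3934 |R|=1.4707  x_hi=-0.1589 |R|=0.8537
  mid=-1.27614 |R|=0.53813 →hi
  mid=-1.83476 |R|=0.84841 →hi
  mid=-2.11406 |R|=1.12057 →lo
  mid=-1.97441 |R|=0.97474 →hi
  mid=-2.04424 |R|=1.04521 →lo
  mid=-2.00932 |R|=1.00937 →lo
  mid=-1.99187 |R|=0.99190 →hi
  mid=-2.00059 |R|=1.00059 →lo
  mid=-1.99623 |R|=0.99624 →hi
  ...
  [-2.00005,-1.99991] ⇒ x*=-2.0000
Interval (-2.0000, 0).

(-2.0000, 0).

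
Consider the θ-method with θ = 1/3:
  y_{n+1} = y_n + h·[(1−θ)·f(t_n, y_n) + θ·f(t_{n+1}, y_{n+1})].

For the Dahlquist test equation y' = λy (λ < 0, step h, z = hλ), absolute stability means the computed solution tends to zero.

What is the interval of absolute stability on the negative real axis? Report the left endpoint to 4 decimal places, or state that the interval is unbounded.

Test eqn y'=λy, z=hλ:
  y_{n+1} = y_n + z·[2/3·y_n + 1/3·y_{n+1}] ⇒ (1 − 1/3z)y_{n+1} = (1 + 2/3z)y_n
  ⇒ R(z) = (1 + 2/3z)/(1 − 1/3z).

Solve |R(x)|<1 on ℝ⁻.
x=-0.91: |R|=0.3018
R=−1: 1+2/3x = −1+1/3x ⇒ -1/3x=2 ⇒ x=2/(-1/3)=-6.0000
Confirm numerically:
  x=-5.726: |R|=0.96860 <1
  x=-5.555: |R|=0.94798 <1
  x=-4.210: |R|=0.75173 <1
  x=-3.553: |R|=0.62658 <1
  x=-6.446: |R|=1.04722 >1
  x=-6.112: |R|=1.01229 >1
  x=-6.039: |R|=1.00431 >1
Interval (-6.0000, 0).

z∈(-6.0000,0).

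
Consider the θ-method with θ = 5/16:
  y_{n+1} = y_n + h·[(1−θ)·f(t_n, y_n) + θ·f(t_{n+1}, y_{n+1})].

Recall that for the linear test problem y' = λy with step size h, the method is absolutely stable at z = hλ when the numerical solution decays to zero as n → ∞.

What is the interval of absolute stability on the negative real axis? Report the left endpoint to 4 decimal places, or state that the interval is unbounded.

(-5.3333, 0).

With y'=λy (z=hλ):
  y_{n+1} = y_n + z·[11/16·y_n + 5/16·y_{n+1}] ⇒ (1 − 5/16z)y_{n+1} = (1 + 11/16z)y_n
  Hence R(z) = (1 + 11/16z)/(1 − 5/16z).

Boundary: |R(x)|=1, x<0.
x=-0.87: |R|=0.3160
R=−1: 1+11/16x = −1+5/16x ⇒ -3/8x=2 ⇒ x=2/(-3/8)=-5.3333
Confirm numerically:
  x=-5.098: |R|=0.96597 <1
  x=-3.835: |R|=0.74442 <1
  x=-3.061: |R|=0.56448 <1
  x=-5.775: |R|=1.05905 >1
  x=-5.469: |R|=1.01878 >1
Interval (-5.3333, 0).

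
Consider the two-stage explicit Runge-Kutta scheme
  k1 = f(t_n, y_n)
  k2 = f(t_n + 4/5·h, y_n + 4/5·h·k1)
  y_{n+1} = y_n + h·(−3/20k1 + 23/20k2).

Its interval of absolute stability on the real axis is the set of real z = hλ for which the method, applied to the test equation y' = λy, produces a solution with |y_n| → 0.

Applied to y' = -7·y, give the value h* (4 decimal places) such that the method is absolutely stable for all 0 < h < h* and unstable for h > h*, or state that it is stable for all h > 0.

(-1.0870,0); λ=-7 ⇒ h* = (25/23)/7 = 0.1553.

With y'=λy (z=hλ):
  k1=λy_n ⇒ h·k1=z·y_n;  k2=λ(1+4/5z)y_n ⇒ h·k2=z(1+4/5z)y_n
  y_{n+1}/y_n = 1 − 3/20z + 23/20z(1+4/5z) = 1 + z + 23/25z²
  so R(z) = 1 + z + 23/25z².

Need |R(x)|<1, x<0.
x=-1.45: |R|=1.4843
R=1: x+23/25x²=0 ⇒ x=−25/23=-1.0870; min R=1−1/(4·23/25)=0.7283>−1
Confirm numerically:
  x=-0.904: |R|=0.84784 <1
  x=-0.816: |R|=0.79659 <1
  x=-0.785: |R|=0.78193 <1
  x=-0.595: |R|=0.73070 <1
  x=-1.517: |R|=1.60019 >1
  x=-1.327: |R|=1.29305 >1
  x=-1.145: |R|=1.06114 >1
Stable set (-1.0870, 0).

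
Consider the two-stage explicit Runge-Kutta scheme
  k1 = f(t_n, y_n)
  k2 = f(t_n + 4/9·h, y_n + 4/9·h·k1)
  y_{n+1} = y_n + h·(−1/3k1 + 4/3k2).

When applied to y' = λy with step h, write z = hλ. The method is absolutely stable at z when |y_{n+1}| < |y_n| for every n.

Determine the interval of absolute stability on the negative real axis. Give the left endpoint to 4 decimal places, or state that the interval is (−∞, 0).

Set f=λy, z=hλ:
  k1=λy_n ⇒ h·k1=z·y_n;  k2=λ(1+4/9z)y_n ⇒ h·k2=z(1+4/9z)y_n
  y_{n+1}/y_n = 1 − 1/3z + 4/3z(1+4/9z) = 1 + z + 16/27z²
  so R(z) = 1 + z + 16/27z².

Boundary: |R(x)|=1, x<0.
x=-1.58: |R|=0.8993
R=1: x+16/27x²=0 ⇒ x=−27/16=-1.6875; min R=1−1/(4·16/27)=0.5781>−1
Confirm numerically:
  x=-1.548: |R|=0.87203 <1
  x=-1.389: |R|=0.75430 <1
  x=-1.214: |R|=0.65936 <1
  x=-0.736: |R|=0.58501 <1
  x=-2.215: |R|=1.69239 >1
  x=-1.724: |R|=1.03729 >1
So |R|<1 on (-1.6875, 0).

(-1.6875, 0).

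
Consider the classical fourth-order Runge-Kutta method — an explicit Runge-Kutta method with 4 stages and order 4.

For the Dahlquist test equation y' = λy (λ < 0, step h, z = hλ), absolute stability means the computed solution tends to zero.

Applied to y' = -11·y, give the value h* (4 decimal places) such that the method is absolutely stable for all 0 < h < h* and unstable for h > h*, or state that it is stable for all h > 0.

Set f=λy, z=hλ:
  order 4, 4-stage ⇒ R(z)=1+z+z^2/2+z^3/6+z^4/24
  (e.g. R(-1.62)=0.27059, |R|=0.27059)

Solve |R(x)|<1 on ℝ⁻.
x=-1.62: |R|=0.2706
|R(-1.49)|=0.2741 |R(-1.33)|=0.2927 |R(-1.04)|=0.3621
Bisect:
  x_lo=-3.4471 |R|=2.5507  x_hi=-0.1215 |R|=0.8856
  mid=-1.78431 |R|=0.28312 →hi
  mid=-2.61572 |R|=0.77303 →hi
  mid=-3.03143 |R|=1.43911 →lo
  mid=-2.82358 |R|=1.05927 →lo
  mid=-2.71965 |R|=0.90546 →hi
  mid=-2.77161 |R|=0.97957 →hi
  mid=-2.79760 |R|=1.01871 →lo
  mid=-2.78461 |R|=0.99896 →hi
  ...
  [-2.78542,-2.78521] ⇒ x*=-2.7853
Interval (-2.7853, 0).

(-2.7853,0); λ=-11 ⇒ h* = 0.2532.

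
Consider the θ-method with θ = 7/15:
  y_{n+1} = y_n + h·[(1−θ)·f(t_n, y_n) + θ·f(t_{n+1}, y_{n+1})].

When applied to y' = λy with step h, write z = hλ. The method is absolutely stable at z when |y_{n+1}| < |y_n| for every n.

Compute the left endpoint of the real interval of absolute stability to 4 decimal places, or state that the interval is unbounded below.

Test eqn y'=λy, z=hλ:
  y_{n+1} = y_n + z·[8/15·y_n + 7/15·y_{n+1}] ⇒ (1 − 7/15z)y_{n+1} = (1 + 8/15z)y_n
  Hence R(z) = (1 + 8/15z)/(1 − 7/15z).

Need |R(x)|<1, x<0.
x=-1.49: |R|=0.1211
R=−1: 1+8/15x = −1+7/15x ⇒ -1/15x=2 ⇒ x=2/(-1/15)=-30.0000
Confirm numerically:
  x=-26.231: |R|=0.98102 <1
  x=-23.297: |R|=0.96236 <1
  x=-20.899: |R|=0.94357 <1
  x=-30.517: |R|=1.00226 >1
  x=-30.339: |R|=1.00149 >1
  x=-30.323: |R|=1.00142 >1
So |R|<1 on (-30.0000, 0).

z* = -30.0000.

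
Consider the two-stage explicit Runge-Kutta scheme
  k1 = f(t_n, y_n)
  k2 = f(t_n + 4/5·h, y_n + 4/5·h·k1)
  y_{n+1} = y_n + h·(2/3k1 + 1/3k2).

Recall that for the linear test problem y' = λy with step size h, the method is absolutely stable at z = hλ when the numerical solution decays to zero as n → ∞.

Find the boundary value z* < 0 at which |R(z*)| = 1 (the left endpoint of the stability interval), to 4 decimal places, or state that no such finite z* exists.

left endpoint -3.7500.

With y'=λy (z=hλ):
  k1=λy_n ⇒ h·k1=z·y_n;  k2=λ(1+4/5z)y_n ⇒ h·k2=z(1+4/5z)y_n
  y_{n+1}/y_n = 1 + 2/3z + 1/3z(1+4/5z) = 1 + z + 4/15z²
  ⇒ R(z) = 1 + z + 4/15z².

Solve |R(x)|<1 on ℝ⁻.
x=-1.02: |R|=0.2574
R=1: x+4/15x²=0 ⇒ x=−15/4=-3.7500; min R=1−1/(4·4/15)=0.0625>−1
Confirm numerically:
  x=-2.855: |R|=0.31861 <1
  x=-2.066: |R|=0.07223 <1
  x=-1.785: |R|=0.06466 <1
  x=-4.205: |R|=1.51021 >1
  x=-4.118: |R|=1.40411 >1
  x=-4.077: |R|=1.35551 >1
Stable set (-3.7500, 0).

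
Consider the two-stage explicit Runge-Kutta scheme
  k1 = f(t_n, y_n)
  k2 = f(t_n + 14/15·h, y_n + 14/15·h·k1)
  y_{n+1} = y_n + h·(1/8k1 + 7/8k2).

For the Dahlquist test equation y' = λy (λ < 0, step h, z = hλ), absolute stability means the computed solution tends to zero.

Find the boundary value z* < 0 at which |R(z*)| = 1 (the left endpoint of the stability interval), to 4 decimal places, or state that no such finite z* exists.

left endpoint -1.2245.

With y'=λy (z=hλ):
  k1=λy_n ⇒ h·k1=z·y_n;  k2=λ(1+14/15z)y_n ⇒ h·k2=z(1+14/15z)y_n
  y_{n+1}/y_n = 1 + 1/8z + 7/8z(1+14/15z) = 1 + z + 49/60z²
  ⇒ R(z) = 1 + z + 49/60z².

Find x<0 with |R(x)|<1.
x=-0.33: |R|=0.7589
R=1: x+49/60x²=0 ⇒ x=−60/49=-1.2245; min R=1−1/(4·49/60)=0.6939>−1
Confirm numerically:
  x=-0.917: |R|=0.76973 <1
  x=-0.804: |R|=0.72391 <1
  x=-0.713: |R|=0.70217 <1
  x=-1.699: |R|=1.65839 >1
  x=-1.606: |R|=1.50038 >1
  x=-1.500: |R|=1.33750 >1
Interval (-1.2245, 0).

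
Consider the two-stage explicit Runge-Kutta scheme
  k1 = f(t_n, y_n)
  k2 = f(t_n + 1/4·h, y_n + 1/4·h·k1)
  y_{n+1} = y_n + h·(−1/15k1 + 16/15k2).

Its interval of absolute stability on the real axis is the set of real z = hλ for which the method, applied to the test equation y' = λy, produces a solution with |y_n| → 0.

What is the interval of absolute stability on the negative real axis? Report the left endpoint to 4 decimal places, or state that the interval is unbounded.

On y'=λy, z=hλ:
  k1=λy_n ⇒ h·k1=z·y_n;  k2=λ(1+1/4z)y_n ⇒ h·k2=z(1+1/4z)y_n
  y_{n+1}/y_n = 1 − 1/15z + 16/15z(1+1/4z) = 1 + z + 4/15z²
  Hence R(z) = 1 + z + 4/15z².

Need |R(x)|<1, x<0.
x=-0.96: |R|=0.2858
R=1: x+4/15x²=0 ⇒ x=−15/4=-3.7500; min R=1−1/(4·4/15)=0.0625>−1
Confirm numerically:
  x=-3.090: |R|=0.45616 <1
  x=-2.807: |R|=0.29413 <1
  x=-2.341: |R|=0.12041 <1
  x=-1.624: |R|=0.07930 <1
  x=-4.146: |R|=1.43782 >1
  x=-3.777: |R|=1.02719 >1
Stable set (-3.7500, 0).

z∈(-3.7500,0).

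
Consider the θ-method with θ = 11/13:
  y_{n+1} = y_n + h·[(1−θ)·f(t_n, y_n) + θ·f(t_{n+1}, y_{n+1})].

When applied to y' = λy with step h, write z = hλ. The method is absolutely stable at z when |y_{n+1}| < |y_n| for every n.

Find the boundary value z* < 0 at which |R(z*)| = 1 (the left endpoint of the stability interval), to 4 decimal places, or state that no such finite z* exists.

interval (−∞, 0).

Test eqn y'=λy, z=hλ:
  y_{n+1} = y_n + z·[2/13·y_n + 11/13·y_{n+1}] ⇒ (1 − 11/13z)y_{n+1} = (1 + 2/13z)y_n
  Hence R(z) = (1 + 2/13z)/(1 − 11/13z).

Solve |R(x)|<1 on ℝ⁻.
x=-0.38: |R|=0.7125
x=-2: |R|=0.2571
x=-10: |R|=0.0569
x=-100: |R|=0.1680
θ=11/13≥1/2 ⇒ |1+2/13x|<|1−11/13x| ∀x<0 ⇒ unbounded interval.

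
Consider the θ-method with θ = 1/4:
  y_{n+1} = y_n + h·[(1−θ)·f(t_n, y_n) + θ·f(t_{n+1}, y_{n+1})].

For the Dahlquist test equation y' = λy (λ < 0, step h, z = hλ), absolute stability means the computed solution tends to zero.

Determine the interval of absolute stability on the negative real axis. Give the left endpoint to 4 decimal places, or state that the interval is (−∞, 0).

With y'=λy (z=hλ):
  y_{n+1} = y_n + z·[3/4·y_n + 1/4·y_{n+1}] ⇒ (1 − 1/4z)y_{n+1} = (1 + 3/4z)y_n
  so R(z) = (1 + 3/4z)/(1 − 1/4z).

Solve |R(x)|<1 on ℝ⁻.
x=-1.46: |R|=0.0696
R=−1: 1+3/4x = −1+1/4x ⇒ -1/2x=2 ⇒ x=2/(-1/2)=-4.0000
Confirm numerically:
  x=-3.869: |R|=0.96670 <1
  x=-2.914: |R|=0.68585 <1
  x=-2.241: |R|=0.43631 <1
  x=-4.067: |R|=1.01661 >1
  x=-4.060: |R|=1.01489 >1
Interval (-4.0000, 0).

z∈(-4.0000,0).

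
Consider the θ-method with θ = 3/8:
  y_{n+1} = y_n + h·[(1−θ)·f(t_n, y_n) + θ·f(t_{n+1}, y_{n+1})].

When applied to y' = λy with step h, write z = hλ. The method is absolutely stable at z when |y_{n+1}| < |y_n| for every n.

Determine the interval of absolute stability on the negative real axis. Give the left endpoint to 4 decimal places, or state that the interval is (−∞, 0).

z∈(-8.0000,0).

Test eqn y'=λy, z=hλ:
  y_{n+1} = y_n + z·[5/8·y_n + 3/8·y_{n+1}] ⇒ (1 − 3/8z)y_{n+1} = (1 + 5/8z)y_n
  so R(z) = (1 + 5/8z)/(1 − 3/8z).

Find x<0 with |R(x)|<1.
x=-0.6: |R|=0.5102
R=−1: 1+5/8x = −1+3/8x ⇒ -1/4x=2 ⇒ x=2/(-1/4)=-8.0000
Confirm numerically:
  x=-6.645: |R|=0.90299 <1
  x=-6.407: |R|=0.88296 <1
  x=-4.542: |R|=0.68020 <1
  x=-3.860: |R|=0.57712 <1
  x=-8.374: |R|=1.02258 >1
  x=-8.047: |R|=1.00292 >1
So |R|<1 on (-8.0000, 0).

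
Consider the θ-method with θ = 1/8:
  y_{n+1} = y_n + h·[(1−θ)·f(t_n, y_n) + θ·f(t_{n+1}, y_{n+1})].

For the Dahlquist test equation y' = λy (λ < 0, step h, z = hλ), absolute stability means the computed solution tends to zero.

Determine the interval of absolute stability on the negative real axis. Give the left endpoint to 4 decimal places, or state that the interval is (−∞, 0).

Test eqn y'=λy, z=hλ:
  y_{n+1} = y_n + z·[7/8·y_n + 1/8·y_{n+1}] ⇒ (1 − 1/8z)y_{n+1} = (1 + 7/8z)y_n
  ⇒ R(z) = (1 + 7/8z)/(1 − 1/8z).

Boundary: |R(x)|=1, x<0.
x=-1.2: |R|=0.0435
R=−1: 1+7/8x = −1+1/8x ⇒ -3/4x=2 ⇒ x=2/(-3/4)=-2.6667
Confirm numerically:
  x=-2.591: |R|=0.95713 <1
  x=-1.791: |R|=0.46338 <1
  x=-1.192: |R|=0.03742 <1
  x=-3.164: |R|=1.26729 >1
  x=-3.152: |R|=1.26112 >1
  x=-2.702: |R|=1.01981 >1
So |R|<1 on (-2.6667, 0).

z∈(-2.6667,0).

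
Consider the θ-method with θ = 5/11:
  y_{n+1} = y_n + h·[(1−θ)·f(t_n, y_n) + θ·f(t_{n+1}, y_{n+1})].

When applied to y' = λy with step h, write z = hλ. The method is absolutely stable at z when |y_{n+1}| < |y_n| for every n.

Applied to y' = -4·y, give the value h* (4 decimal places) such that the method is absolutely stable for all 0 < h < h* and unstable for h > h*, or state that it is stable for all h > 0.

Set f=λy, z=hλ:
  y_{n+1} = y_n + z·[6/11·y_n + 5/11·y_{n+1}] ⇒ (1 − 5/11z)y_{n+1} = (1 + 6/11z)y_n
  so R(z) = (1 + 6/11z)/(1 − 5/11z).

Need |R(x)|<1, x<0.
x=-1.07: |R|=0.2801
R=−1: 1+6/11x = −1+5/11x ⇒ -1/11x=2 ⇒ x=2/(-1/11)=-22.0000
Confirm numerically:
  x=-16.789: |R|=0.94512 <1
  x=-16.326: |R|=0.93875 <1
  x=-14.830: |R|=0.91580 <1
  x=-12.524: |R|=0.87128 <1
  x=-22.449: |R|=1.00364 >1
  x=-22.365: |R|=1.00297 >1
  x=-22.329: |R|=1.00268 >1
So |R|<1 on (-22.0000, 0).

(-22.0000,0); λ=-4 ⇒ h* = (22)/4 = 5.5000.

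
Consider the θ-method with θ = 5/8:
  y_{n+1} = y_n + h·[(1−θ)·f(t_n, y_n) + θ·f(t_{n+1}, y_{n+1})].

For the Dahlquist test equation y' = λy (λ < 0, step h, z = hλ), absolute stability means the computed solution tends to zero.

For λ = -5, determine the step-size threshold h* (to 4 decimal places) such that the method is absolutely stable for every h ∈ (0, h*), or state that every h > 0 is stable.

interval (−∞, 0). Any h>0 works for λ=-5.

On y'=λy, z=hλ:
  y_{n+1} = y_n + z·[3/8·y_n + 5/8·y_{n+1}] ⇒ (1 − 5/8z)y_{n+1} = (1 + 3/8z)y_n
  ⇒ R(z) = (1 + 3/8z)/(1 − 5/8z).

Solve |R(x)|<1 on ℝ⁻.
x=-1.57: |R|=0.2076
x=-2: |R|=0.1111
x=-10: |R|=0.3793
x=-100: |R|=0.5748
θ=5/8≥1/2 ⇒ |1+3/8x|<|1−5/8x| ∀x<0 ⇒ unbounded interval.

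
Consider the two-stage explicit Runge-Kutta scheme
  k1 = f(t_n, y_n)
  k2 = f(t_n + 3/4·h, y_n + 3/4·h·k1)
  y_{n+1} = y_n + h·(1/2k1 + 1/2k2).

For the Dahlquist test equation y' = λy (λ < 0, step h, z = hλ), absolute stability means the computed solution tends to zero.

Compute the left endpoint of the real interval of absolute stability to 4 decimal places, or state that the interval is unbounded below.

With y'=λy (z=hλ):
  k1=λy_n ⇒ h·k1=z·y_n;  k2=λ(1+3/4z)y_n ⇒ h·k2=z(1+3/4z)y_n
  y_{n+1}/y_n = 1 + 1/2z + 1/2z(1+3/4z) = 1 + z + 3/8z²
  R(z) = 1 + z + 3/8z².

Boundary: |R(x)|=1, x<0.
x=-0.71: |R|=0.4790
R=1: x+3/8x²=0 ⇒ x=−8/3=-2.6667; min R=1−1/(4·3/8)=0.3333>−1
Confirm numerically:
  x=-2.555: |R|=0.89301 <1
  x=-1.673: |R|=0.37660 <1
  x=-1.329: |R|=0.33334 <1
  x=-3.206: |R|=1.64841 >1
  x=-3.109: |R|=1.51571 >1
  x=-2.854: |R|=1.20049 >1
Interval (-2.6667, 0).

left endpoint -2.6667.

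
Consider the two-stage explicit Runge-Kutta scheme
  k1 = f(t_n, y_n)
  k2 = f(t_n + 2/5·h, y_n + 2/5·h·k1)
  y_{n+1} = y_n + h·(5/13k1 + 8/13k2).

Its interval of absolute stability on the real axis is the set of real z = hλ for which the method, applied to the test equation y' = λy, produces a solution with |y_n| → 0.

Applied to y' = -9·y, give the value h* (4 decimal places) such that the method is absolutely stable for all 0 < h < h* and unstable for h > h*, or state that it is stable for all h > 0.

With y'=λy (z=hλ):
  k1=λy_n ⇒ h·k1=z·y_n;  k2=λ(1+2/5z)y_n ⇒ h·k2=z(1+2/5z)y_n
  y_{n+1}/y_n = 1 + 5/13z + 8/13z(1+2/5z) = 1 + z + 16/65z²
  so R(z) = 1 + z + 16/65z².

Find x<0 with |R(x)|<1.
x=-1.07: |R|=0.2118
R=1: x+16/65x²=0 ⇒ x=−65/16=-4.0625; min R=1−1/(4·16/65)=-0.0156>−1
Confirm numerically:
  x=-3.528: |R|=0.53582 <1
  x=-3.252: |R|=0.35120 <1
  x=-3.001: |R|=0.21586 <1
  x=-1.662: |R|=0.01794 <1
  x=-4.380: |R|=1.34231 >1
  x=-4.171: |R|=1.11140 >1
So |R|<1 on (-4.0625, 0).

(-4.0625,0); λ=-9 ⇒ h* = (65/16)/9 = 0.4514.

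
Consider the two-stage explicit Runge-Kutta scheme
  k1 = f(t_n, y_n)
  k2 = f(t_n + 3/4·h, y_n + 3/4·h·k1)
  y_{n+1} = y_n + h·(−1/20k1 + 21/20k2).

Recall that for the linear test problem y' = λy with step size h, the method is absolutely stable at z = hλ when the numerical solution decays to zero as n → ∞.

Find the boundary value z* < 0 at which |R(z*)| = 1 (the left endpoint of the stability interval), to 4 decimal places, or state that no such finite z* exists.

z* = -1.2698.

Test eqn y'=λy, z=hλ:
  k1=λy_n ⇒ h·k1=z·y_n;  k2=λ(1+3/4z)y_n ⇒ h·k2=z(1+3/4z)y_n
  y_{n+1}/y_n = 1 − 1/20z + 21/20z(1+3/4z) = 1 + z + 63/80z²
  ⇒ R(z) = 1 + z + 63/80z².

Need |R(x)|<1, x<0.
x=-0.49: |R|=0.6991
R=1: x+63/80x²=0 ⇒ x=−80/63=-1.2698; min R=1−1/(4·63/80)=0.6825>−1
Confirm numerically:
  x=-0.842: |R|=0.71631 <1
  x=-0.779: |R|=0.69889 <1
  x=-0.530: |R|=0.69121 <1
  x=-1.853: |R|=1.85097 >1
  x=-1.338: |R|=1.07182 >1
  x=-1.322: |R|=1.05430 >1
Stable set (-1.2698, 0).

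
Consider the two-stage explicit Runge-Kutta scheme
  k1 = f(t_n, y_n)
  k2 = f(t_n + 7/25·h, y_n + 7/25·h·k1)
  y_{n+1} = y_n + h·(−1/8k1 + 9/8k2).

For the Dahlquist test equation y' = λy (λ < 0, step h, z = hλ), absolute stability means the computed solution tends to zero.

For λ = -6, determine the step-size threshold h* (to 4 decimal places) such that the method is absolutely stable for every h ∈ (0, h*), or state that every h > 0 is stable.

(-3.1746,0); λ=-6 ⇒ h* = (200/63)/6 = 0.5291.

Set f=λy, z=hλ:
  k1=λy_n ⇒ h·k1=z·y_n;  k2=λ(1+7/25z)y_n ⇒ h·k2=z(1+7/25z)y_n
  y_{n+1}/y_n = 1 − 1/8z + 9/8z(1+7/25z) = 1 + z + 63/200z²
  Hence R(z) = 1 + z + 63/200z².

Find x<0 with |R(x)|<1.
x=-0.63: |R|=0.4950
R=1: x+63/200x²=0 ⇒ x=−200/63=-3.1746; min R=1−1/(4·63/200)=0.2063>−1
Confirm numerically:
  x=-3.036: |R|=0.86745 <1
  x=-1.747: |R|=0.21438 <1
  x=-1.291: |R|=0.23400 <1
  x=-3.733: |R|=1.65662 >1
  x=-3.696: |R|=1.60703 >1
Interval (-3.1746, 0).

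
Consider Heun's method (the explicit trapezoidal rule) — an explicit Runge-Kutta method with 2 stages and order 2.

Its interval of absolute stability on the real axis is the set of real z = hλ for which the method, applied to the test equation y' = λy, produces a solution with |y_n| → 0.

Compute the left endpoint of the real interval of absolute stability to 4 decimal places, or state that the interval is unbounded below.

left endpoint -2.0000.

With y'=λy (z=hλ):
  order 2, 2-stage ⇒ R(z)=1+z+z^2/2
  (e.g. R(-1.49)=0.62005, |R|=0.62005)

Find x<0 with |R(x)|<1.
x=-1.49: |R|=0.6200
|R(-2.39)|=1.4661 |R(-1.57)|=0.6624 |R(-0.93)|=0.5025
Bisect:
  x_lo=-2.8187 |R|=2.1539  x_hi=-0.3390 |R|=0.7185
  mid=-1.57886 |R|=0.66754 →hi
  mid=-2.19880 |R|=1.21856 →lo
  mid=-1.88883 |R|=0.89501 →hi
  mid=-2.04381 |R|=1.04477 →lo
  mid=-1.96632 |R|=0.96689 →hi
  mid=-2.00507 |R|=1.00508 →lo
  mid=-1.98569 |R|=0.98580 →hi
  mid=-1.99538 |R|=0.99539 →hi
  mid=-2.00022 |R|=1.00022 →lo
  ...
  [-2.00007,-1.99992] ⇒ x*=-2.0000
Stable set (-2.0000, 0).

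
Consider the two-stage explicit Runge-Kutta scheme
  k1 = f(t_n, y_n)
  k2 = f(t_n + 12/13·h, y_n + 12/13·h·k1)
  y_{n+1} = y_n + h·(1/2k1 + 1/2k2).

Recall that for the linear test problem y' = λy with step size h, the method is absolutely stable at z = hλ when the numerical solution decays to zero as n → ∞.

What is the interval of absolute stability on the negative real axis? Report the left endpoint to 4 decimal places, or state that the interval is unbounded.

Set f=λy, z=hλ:
  k1=λy_n ⇒ h·k1=z·y_n;  k2=λ(1+12/13z)y_n ⇒ h·k2=z(1+12/13z)y_n
  y_{n+1}/y_n = 1 + 1/2z + 1/2z(1+12/13z) = 1 + z + 6/13z²
  R(z) = 1 + z + 6/13z².

Boundary: |R(x)|=1, x<0.
x=-0.4: |R|=0.6738
R=1: x+6/13x²=0 ⇒ x=−13/6=-2.1667; min R=1−1/(4·6/13)=0.4583>−1
Confirm numerically:
  x=-1.869: |R|=0.74323 <1
  x=-1.835: |R|=0.71910 <1
  x=-1.069: |R|=0.45843 <1
  x=-2.485: |R|=1.36510 >1
  x=-2.318: |R|=1.16190 >1
Interval (-2.1667, 0).

z∈(-2.1667,0).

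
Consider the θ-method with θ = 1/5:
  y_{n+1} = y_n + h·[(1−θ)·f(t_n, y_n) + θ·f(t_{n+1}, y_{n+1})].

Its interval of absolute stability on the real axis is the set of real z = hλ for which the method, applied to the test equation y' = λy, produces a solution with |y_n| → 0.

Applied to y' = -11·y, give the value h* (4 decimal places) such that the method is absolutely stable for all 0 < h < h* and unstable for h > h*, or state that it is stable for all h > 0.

(-3.3333,0); λ=-11 ⇒ h* = (10/3)/11 = 0.3030.

Set f=λy, z=hλ:
  y_{n+1} = y_n + z·[4/5·y_n + 1/5·y_{n+1}] ⇒ (1 − 1/5z)y_{n+1} = (1 + 4/5z)y_n
  ⇒ R(z) = (1 + 4/5z)/(1 − 1/5z).

Solve |R(x)|<1 on ℝ⁻.
x=-1.6: |R|=0.2121
R=−1: 1+4/5x = −1+1/5x ⇒ -3/5x=2 ⇒ x=2/(-3/5)=-3.3333
Confirm numerically:
  x=-3.215: |R|=0.95679 <1
  x=-1.889: |R|=0.37103 <1
  x=-1.456: |R|=0.12763 <1
  x=-3.602: |R|=1.09370 >1
  x=-3.548: |R|=1.07534 >1
  x=-3.505: |R|=1.06055 >1
Interval (-3.3333, 0).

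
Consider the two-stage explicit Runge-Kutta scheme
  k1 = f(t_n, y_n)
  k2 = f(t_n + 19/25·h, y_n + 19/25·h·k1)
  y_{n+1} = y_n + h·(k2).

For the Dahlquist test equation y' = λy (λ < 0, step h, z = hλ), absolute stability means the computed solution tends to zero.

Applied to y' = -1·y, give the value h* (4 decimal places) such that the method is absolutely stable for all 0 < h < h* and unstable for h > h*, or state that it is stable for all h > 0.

Set f=λy, z=hλ:
  k1=λy_n ⇒ h·k1=z·y_n;  k2=λ(1+19/25z)y_n ⇒ h·k2=z(1+19/25z)y_n
  y_{n+1}/y_n = 1 + z(1+19/25z) = 1 + z + 19/25z²
  ⇒ R(z) = 1 + z + 19/25z².

Solve |R(x)|<1 on ℝ⁻.
x=-1.07: |R|=0.8001
R=1: x+19/25x²=0 ⇒ x=−25/19=-1.3158; min R=1−1/(4·19/25)=0.6711>−1
Confirm numerically:
  x=-1.023: |R|=0.77236 <1
  x=-0.813: |R|=0.68934 <1
  x=-0.697: |R|=0.67221 <1
  x=-1.808: |R|=1.67634 >1
  x=-1.645: |R|=1.41158 >1
  x=-1.644: |R|=1.41008 >1
Stable set (-1.3158, 0).

(-1.3158,0); λ=-1 ⇒ h* = (25/19)/1 = 1.3158.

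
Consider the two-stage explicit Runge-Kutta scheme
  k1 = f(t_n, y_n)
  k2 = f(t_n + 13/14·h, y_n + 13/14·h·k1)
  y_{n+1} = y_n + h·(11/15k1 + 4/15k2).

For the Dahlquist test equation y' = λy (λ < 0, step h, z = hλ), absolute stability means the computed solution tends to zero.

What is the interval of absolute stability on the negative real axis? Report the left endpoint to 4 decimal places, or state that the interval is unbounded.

z∈(-4.0385,0).

With y'=λy (z=hλ):
  k1=λy_n ⇒ h·k1=z·y_n;  k2=λ(1+13/14z)y_n ⇒ h·k2=z(1+13/14z)y_n
  y_{n+1}/y_n = 1 + 11/15z + 4/15z(1+13/14z) = 1 + z + 26/105z²
  Hence R(z) = 1 + z + 26/105z².

Need |R(x)|<1, x<0.
x=-1.23: |R|=0.1446
R=1: x+26/105x²=0 ⇒ x=−105/26=-4.0385; min R=1−1/(4·26/105)=-0.0096>−1
Confirm numerically:
  x=-3.424: |R|=0.47903 <1
  x=-3.273: |R|=0.37963 <1
  x=-3.171: |R|=0.31887 <1
  x=-1.640: |R|=0.02600 <1
  x=-4.629: |R|=1.67689 >1
  x=-4.383: |R|=1.37393 >1
So |R|<1 on (-4.0385, 0).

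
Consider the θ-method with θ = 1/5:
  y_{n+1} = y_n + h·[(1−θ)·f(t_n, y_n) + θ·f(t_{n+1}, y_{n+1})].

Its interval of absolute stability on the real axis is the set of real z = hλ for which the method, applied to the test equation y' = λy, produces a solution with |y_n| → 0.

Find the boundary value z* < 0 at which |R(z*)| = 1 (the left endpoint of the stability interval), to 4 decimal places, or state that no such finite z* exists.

left endpoint -3.3333.

On y'=λy, z=hλ:
  y_{n+1} = y_n + z·[4/5·y_n + 1/5·y_{n+1}] ⇒ (1 − 1/5z)y_{n+1} = (1 + 4/5z)y_n
  so R(z) = (1 + 4/5z)/(1 − 1/5z).

Solve |R(x)|<1 on ℝ⁻.
x=-0.51: |R|=0.5372
R=−1: 1+4/5x = −1+1/5x ⇒ -3/5x=2 ⇒ x=2/(-3/5)=-3.3333
Confirm numerically:
  x=-2.947: |R|=0.85416 <1
  x=-2.243: |R|=0.54839 <1
  x=-1.926: |R|=0.39041 <1
  x=-3.698: |R|=1.12578 >1
  x=-3.679: |R|=1.11948 >1
Stable set (-3.3333, 0).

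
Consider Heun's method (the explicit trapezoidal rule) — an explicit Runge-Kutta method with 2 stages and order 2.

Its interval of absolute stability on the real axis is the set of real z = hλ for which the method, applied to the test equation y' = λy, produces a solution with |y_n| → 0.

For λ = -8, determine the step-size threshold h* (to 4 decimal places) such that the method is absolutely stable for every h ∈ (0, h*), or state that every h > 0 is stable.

Test eqn y'=λy, z=hλ:
  order 2, 2-stage ⇒ R(z)=1+z+z^2/2
  (e.g. R(-0.44)=0.65680, |R|=0.65680)

Need |R(x)|<1, x<0.
x=-0.44: |R|=0.6568
|R(-2)|=1.0000 |R(-1.82)|=0.8362 |R(-0.6)|=0.5800
Bisect:
  x_lo=-2.4984 |R|=1.6225  x_hi=-0.2870 |R|=0.7542
  mid=-1.39270 |R|=0.57711 →hi
  mid=-1.94553 |R|=0.94702 →hi
  mid=-2.22195 |R|=1.24658 →lo
  mid=-2.08374 |R|=1.08725 →lo
  mid=-2.01464 |R|=1.01474 →lo
  mid=-1.98009 |R|=0.98028 →hi
  mid=-1.99736 |R|=0.99736 →hi
  mid=-2.00600 |R|=1.00602 →lo
  mid=-2.00168 |R|=1.00168 →lo
  ...
  [-2.00006,-1.99993] ⇒ x*=-2.0000
Interval (-2.0000, 0).

(-2.0000,0); λ=-8 ⇒ h* = 0.2500.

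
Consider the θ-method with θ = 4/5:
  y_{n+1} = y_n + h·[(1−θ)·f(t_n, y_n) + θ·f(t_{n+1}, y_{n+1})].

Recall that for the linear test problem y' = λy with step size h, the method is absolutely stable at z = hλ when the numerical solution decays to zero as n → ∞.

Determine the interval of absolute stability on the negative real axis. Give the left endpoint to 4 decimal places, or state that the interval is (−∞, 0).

Test eqn y'=λy, z=hλ:
  y_{n+1} = y_n + z·[1/5·y_n + 4/5·y_{n+1}] ⇒ (1 − 4/5z)y_{n+1} = (1 + 1/5z)y_n
  ⇒ R(z) = (1 + 1/5z)/(1 − 4/5z).

Need |R(x)|<1, x<0.
x=-1.1: |R|=0.4149
x=-2: |R|=0.2308
x=-10: |R|=0.1111
x=-100: |R|=0.2346
θ=4/5≥1/2 ⇒ |1+1/5x|<|1−4/5x| ∀x<0 ⇒ interval (−∞,0).

interval (−∞, 0).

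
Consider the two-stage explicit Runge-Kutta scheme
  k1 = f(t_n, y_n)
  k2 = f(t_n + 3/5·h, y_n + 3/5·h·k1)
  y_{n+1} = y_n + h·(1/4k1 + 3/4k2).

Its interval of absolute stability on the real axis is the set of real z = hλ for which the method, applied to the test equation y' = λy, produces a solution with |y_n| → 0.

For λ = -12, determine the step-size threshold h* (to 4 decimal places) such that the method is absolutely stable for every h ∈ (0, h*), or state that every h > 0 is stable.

Test eqn y'=λy, z=hλ:
  k1=λy_n ⇒ h·k1=z·y_n;  k2=λ(1+3/5z)y_n ⇒ h·k2=z(1+3/5z)y_n
  y_{n+1}/y_n = 1 + 1/4z + 3/4z(1+3/5z) = 1 + z + 9/20z²
  so R(z) = 1 + z + 9/20z².

Solve |R(x)|<1 on ℝ⁻.
x=-0.89: |R|=0.4664
R=1: x+9/20x²=0 ⇒ x=−20/9=-2.2222; min R=1−1/(4·9/20)=0.4444>−1
Confirm numerically:
  x=-1.719: |R|=0.61073 <1
  x=-1.653: |R|=0.57658 <1
  x=-1.024: |R|=0.44786 <1
  x=-2.621: |R|=1.47034 >1
  x=-2.499: |R|=1.31125 >1
Interval (-2.2222, 0).

(-2.2222,0); λ=-12 ⇒ h* = (20/9)/12 = 0.1852.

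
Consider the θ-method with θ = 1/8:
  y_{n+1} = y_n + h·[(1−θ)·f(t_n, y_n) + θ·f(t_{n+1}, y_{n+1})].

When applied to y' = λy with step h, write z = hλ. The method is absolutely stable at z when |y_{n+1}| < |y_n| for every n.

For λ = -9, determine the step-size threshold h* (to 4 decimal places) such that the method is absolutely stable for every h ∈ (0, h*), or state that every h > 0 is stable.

(-2.6667,0); λ=-9 ⇒ h* = (8/3)/9 = 0.2963.

On y'=λy, z=hλ:
  y_{n+1} = y_n + z·[7/8·y_n + 1/8·y_{n+1}] ⇒ (1 − 1/8z)y_{n+1} = (1 + 7/8z)y_n
  R(z) = (1 + 7/8z)/(1 − 1/8z).

Need |R(x)|<1, x<0.
x=-1.32: |R|=0.1330
R=−1: 1+7/8x = −1+1/8x ⇒ -3/4x=2 ⇒ x=2/(-3/4)=-2.6667
Confirm numerically:
  x=-1.862: |R|=0.51044 <1
  x=-1.486: |R|=0.25322 <1
  x=-1.173: |R|=0.02300 <1
  x=-1.156: |R|=0.01005 <1
  x=-3.161: |R|=1.26575 >1
  x=-3.050: |R|=1.20814 >1
Stable set (-2.6667, 0).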